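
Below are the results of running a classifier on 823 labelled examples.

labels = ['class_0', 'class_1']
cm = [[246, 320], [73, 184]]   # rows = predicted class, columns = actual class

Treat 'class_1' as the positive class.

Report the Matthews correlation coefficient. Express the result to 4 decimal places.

0.1432

MCC = (TP·TN − FP·FN) / √((TP+FP)(TP+FN)(TN+FP)(TN+FN))
Numerator = 184·246 − 73·320 = 21904
Denominator = √(257·504·319·566) = √23386798512 = 152927.4289
MCC = 21904 / 152927.4289 = 0.1432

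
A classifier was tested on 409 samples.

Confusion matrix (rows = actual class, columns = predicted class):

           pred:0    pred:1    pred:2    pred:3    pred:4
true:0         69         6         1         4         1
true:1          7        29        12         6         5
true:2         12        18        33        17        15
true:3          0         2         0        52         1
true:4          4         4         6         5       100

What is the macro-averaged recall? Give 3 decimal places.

0.695

Per-class recall (TP/(TP+FN)):
  0: TP=69, FN=6+1+4+1=12 → 69/81 = 0.8519
  1: TP=29, FN=7+12+6+5=30 → 29/59 = 0.4915
  2: TP=33, FN=12+18+17+15=62 → 33/95 = 0.3474
  3: TP=52, FN=0+2+0+1=3 → 52/55 = 0.9455
  4: TP=100, FN=4+4+6+5=19 → 100/119 = 0.8403
Macro-recall = mean = (0.8519 + 0.4915 + 0.3474 + 0.9455 + 0.8403) / 5 = 0.695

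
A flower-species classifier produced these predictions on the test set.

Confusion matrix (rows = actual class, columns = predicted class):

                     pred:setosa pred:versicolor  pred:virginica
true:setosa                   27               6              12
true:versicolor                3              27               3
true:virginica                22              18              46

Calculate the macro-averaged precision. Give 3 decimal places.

0.601

Per-class precision (TP/(TP+FP)):
  setosa: TP=27, FP=3+22=25 → 27/52 = 0.5192
  versicolor: TP=27, FP=6+18=24 → 27/51 = 0.5294
  virginica: TP=46, FP=12+3=15 → 46/61 = 0.7541
Macro-precision = mean = (0.5192 + 0.5294 + 0.7541) / 3 = 0.601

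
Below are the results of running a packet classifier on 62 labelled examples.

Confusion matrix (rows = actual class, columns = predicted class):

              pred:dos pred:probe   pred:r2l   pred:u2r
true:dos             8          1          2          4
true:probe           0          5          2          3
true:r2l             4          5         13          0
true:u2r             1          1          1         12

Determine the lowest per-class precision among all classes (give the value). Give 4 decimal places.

0.4167

Per-class precision (TP/(TP+FP)):
  dos: TP=8, FP=0+4+1=5 → 8/13 = 0.61538
  probe: TP=5, FP=1+5+1=7 → 5/12 = 0.41667
  r2l: TP=13, FP=2+2+1=5 → 13/18 = 0.72222
  u2r: TP=12, FP=4+3+0=7 → 12/19 = 0.63158
Lowest is class 'probe' with precision = 0.4167.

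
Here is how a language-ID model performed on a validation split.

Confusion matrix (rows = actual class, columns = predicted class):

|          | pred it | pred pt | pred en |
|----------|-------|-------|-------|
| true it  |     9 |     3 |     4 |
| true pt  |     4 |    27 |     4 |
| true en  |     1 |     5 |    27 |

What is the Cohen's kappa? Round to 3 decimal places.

0.604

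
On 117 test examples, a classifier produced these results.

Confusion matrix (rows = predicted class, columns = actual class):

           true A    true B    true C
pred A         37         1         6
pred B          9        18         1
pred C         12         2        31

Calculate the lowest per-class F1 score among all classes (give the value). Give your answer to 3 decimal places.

Per-class F1 score (2·TP/(2·TP+FP+FN)):
  A: TP=37, FP=1+6=7, FN=9+12=21 → 74/102 = 0.7255
  B: TP=18, FP=9+1=10, FN=1+2=3 → 36/49 = 0.7347
  C: TP=31, FP=12+2=14, FN=6+1=7 → 62/83 = 0.7470
Lowest is class 'A' with F1 score = 0.725.

0.725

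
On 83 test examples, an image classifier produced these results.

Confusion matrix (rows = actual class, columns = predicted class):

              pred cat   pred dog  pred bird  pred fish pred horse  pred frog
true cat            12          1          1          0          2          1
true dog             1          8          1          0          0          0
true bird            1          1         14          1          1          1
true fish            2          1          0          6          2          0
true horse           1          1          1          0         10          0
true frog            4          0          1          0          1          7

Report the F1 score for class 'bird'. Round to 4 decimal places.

0.7568

Treat 'bird' as positive and all other classes as negative.
F1 score = 2·TP/(2·TP+FP+FN).
bird: TP=14, FP=1+1+0+1+1=4, FN=1+1+1+1+1=5 → 28/37 = 0.75676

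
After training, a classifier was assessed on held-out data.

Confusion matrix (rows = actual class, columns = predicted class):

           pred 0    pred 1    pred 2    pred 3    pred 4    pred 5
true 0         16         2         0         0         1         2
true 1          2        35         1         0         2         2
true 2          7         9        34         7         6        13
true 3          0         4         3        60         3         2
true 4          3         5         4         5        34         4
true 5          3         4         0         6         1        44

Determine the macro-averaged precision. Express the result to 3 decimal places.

Per-class precision (TP/(TP+FP)):
  0: TP=16, FP=2+7+0+3+3=15 → 16/31 = 0.5161
  1: TP=35, FP=2+9+4+5+4=24 → 35/59 = 0.5932
  2: TP=34, FP=0+1+3+4+0=8 → 34/42 = 0.8095
  3: TP=60, FP=0+0+7+5+6=18 → 60/78 = 0.7692
  4: TP=34, FP=1+2+6+3+1=13 → 34/47 = 0.7234
  5: TP=44, FP=2+2+13+2+4=23 → 44/67 = 0.6567
Macro-precision = mean = (0.5161 + 0.5932 + 0.8095 + 0.7692 + 0.7234 + 0.6567) / 6 = 0.678

0.678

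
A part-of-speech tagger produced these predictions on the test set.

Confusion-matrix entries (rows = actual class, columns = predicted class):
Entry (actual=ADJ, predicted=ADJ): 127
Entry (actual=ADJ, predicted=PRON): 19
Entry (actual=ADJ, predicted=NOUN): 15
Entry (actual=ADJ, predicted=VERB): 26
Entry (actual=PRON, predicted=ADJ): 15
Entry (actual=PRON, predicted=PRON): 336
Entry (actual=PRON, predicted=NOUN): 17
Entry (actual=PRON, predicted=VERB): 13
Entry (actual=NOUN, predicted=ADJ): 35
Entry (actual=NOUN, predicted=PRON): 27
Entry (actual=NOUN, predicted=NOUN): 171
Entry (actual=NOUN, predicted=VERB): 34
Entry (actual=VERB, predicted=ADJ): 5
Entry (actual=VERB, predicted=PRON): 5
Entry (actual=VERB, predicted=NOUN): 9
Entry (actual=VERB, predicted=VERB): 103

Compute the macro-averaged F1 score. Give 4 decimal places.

0.7422

Per-class F1 score (2·TP/(2·TP+FP+FN)):
  ADJ: TP=127, FP=15+35+5=55, FN=19+15+26=60 → 254/369 = 0.68835
  PRON: TP=336, FP=19+27+5=51, FN=15+17+13=45 → 672/768 = 0.87500
  NOUN: TP=171, FP=15+17+9=41, FN=35+27+34=96 → 342/479 = 0.71399
  VERB: TP=103, FP=26+13+34=73, FN=5+5+9=19 → 206/298 = 0.69128
Macro-F1 score = mean = (0.68835 + 0.87500 + 0.71399 + 0.69128) / 4 = 0.7422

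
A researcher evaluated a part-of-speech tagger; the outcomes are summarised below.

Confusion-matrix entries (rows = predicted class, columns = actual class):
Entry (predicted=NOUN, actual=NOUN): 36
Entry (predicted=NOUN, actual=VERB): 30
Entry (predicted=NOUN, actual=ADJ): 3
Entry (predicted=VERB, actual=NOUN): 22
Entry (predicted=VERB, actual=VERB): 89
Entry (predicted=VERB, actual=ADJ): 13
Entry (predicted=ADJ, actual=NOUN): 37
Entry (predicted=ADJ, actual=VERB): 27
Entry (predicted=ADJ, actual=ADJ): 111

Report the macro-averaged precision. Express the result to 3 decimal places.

0.625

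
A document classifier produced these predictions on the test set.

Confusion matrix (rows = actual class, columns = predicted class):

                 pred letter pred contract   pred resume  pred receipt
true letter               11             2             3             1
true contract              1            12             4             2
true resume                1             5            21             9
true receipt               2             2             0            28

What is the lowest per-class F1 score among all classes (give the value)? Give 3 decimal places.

0.600

Per-class F1 score (2·TP/(2·TP+FP+FN)):
  letter: TP=11, FP=1+1+2=4, FN=2+3+1=6 → 22/32 = 0.6875
  contract: TP=12, FP=2+5+2=9, FN=1+4+2=7 → 24/40 = 0.6000
  resume: TP=21, FP=3+4+0=7, FN=1+5+9=15 → 42/64 = 0.6563
  receipt: TP=28, FP=1+2+9=12, FN=2+2+0=4 → 56/72 = 0.7778
Lowest is class 'contract' with F1 score = 0.600.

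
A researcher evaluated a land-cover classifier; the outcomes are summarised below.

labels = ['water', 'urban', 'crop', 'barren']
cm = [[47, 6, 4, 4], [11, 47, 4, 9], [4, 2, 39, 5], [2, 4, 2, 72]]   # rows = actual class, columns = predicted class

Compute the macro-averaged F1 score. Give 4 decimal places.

Per-class F1 score (2·TP/(2·TP+FP+FN)):
  water: TP=47, FP=11+4+2=17, FN=6+4+4=14 → 94/125 = 0.75200
  urban: TP=47, FP=6+2+4=12, FN=11+4+9=24 → 94/130 = 0.72308
  crop: TP=39, FP=4+4+2=10, FN=4+2+5=11 → 78/99 = 0.78788
  barren: TP=72, FP=4+9+5=18, FN=2+4+2=8 → 144/170 = 0.84706
Macro-F1 score = mean = (0.75200 + 0.72308 + 0.78788 + 0.84706) / 4 = 0.7775

0.7775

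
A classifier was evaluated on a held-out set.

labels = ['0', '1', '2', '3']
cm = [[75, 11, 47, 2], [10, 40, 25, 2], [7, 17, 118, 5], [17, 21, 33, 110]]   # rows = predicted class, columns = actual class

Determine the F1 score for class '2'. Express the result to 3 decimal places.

0.638

Take TP from the diagonal, FP from the rest of the '2' prediction marginal, FN from the rest of the '2' actual marginal.
F1 score = 2·TP/(2·TP+FP+FN).
2: TP=118, FP=7+17+5=29, FN=47+25+33=105 → 236/370 = 0.6378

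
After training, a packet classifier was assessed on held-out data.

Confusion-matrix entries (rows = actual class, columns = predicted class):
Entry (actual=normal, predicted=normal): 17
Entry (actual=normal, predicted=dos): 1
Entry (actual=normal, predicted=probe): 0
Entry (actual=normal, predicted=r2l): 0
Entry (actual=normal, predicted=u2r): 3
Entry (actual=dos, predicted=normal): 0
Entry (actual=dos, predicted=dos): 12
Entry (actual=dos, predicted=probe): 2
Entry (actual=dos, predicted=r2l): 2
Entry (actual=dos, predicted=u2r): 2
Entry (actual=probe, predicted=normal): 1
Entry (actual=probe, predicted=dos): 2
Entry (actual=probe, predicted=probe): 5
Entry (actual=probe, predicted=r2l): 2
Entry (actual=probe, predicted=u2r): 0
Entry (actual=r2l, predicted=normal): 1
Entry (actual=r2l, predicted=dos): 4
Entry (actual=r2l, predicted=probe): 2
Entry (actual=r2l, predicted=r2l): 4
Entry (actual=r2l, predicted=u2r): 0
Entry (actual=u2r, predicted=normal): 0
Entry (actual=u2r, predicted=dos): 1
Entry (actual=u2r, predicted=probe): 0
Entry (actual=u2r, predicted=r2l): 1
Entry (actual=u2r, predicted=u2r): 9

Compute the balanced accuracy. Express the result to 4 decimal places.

Balanced accuracy = mean of per-class recall.
  normal: recall = 17/21 = 0.80952
  dos: recall = 12/18 = 0.66667
  probe: recall = 5/10 = 0.50000
  r2l: recall = 4/11 = 0.36364
  u2r: recall = 9/11 = 0.81818
Mean = (0.80952 + 0.66667 + 0.50000 + 0.36364 + 0.81818) / 5 = 0.6316

0.6316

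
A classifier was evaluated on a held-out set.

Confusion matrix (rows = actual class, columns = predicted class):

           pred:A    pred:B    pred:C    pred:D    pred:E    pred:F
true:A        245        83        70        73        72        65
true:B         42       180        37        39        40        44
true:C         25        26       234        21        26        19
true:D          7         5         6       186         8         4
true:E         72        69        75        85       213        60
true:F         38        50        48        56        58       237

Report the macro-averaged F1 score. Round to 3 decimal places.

Per-class F1 score (2·TP/(2·TP+FP+FN)):
  A: TP=245, FP=42+25+7+72+38=184, FN=83+70+73+72+65=363 → 490/1037 = 0.4725
  B: TP=180, FP=83+26+5+69+50=233, FN=42+37+39+40+44=202 → 360/795 = 0.4528
  C: TP=234, FP=70+37+6+75+48=236, FN=25+26+21+26+19=117 → 468/821 = 0.5700
  D: TP=186, FP=73+39+21+85+56=274, FN=7+5+6+8+4=30 → 372/676 = 0.5503
  E: TP=213, FP=72+40+26+8+58=204, FN=72+69+75+85+60=361 → 426/991 = 0.4299
  F: TP=237, FP=65+44+19+4+60=192, FN=38+50+48+56+58=250 → 474/916 = 0.5175
Macro-F1 score = mean = (0.4725 + 0.4528 + 0.5700 + 0.5503 + 0.4299 + 0.5175) / 6 = 0.499

0.499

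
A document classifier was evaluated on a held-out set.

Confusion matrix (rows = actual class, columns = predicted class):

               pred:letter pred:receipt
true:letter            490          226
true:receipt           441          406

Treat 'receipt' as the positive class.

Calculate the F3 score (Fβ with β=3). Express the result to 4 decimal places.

Fβ = (1+β²)·TP / ((1+β²)·TP + β²·FN + FP), with β²=9
= 10·406 / (10·406 + 9·441 + 226) = 0.4918

0.4918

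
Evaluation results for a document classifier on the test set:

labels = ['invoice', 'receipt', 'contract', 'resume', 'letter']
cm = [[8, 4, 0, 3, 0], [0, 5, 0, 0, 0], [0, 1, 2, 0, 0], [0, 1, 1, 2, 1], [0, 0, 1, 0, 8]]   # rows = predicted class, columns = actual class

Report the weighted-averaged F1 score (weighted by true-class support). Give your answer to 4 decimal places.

Per-class F1 score (2·TP/(2·TP+FP+FN)):
  invoice: TP=8, FP=4+0+3+0=7, FN=0+0+0+0=0 → 16/23 = 0.69565
  receipt: TP=5, FP=0+0+0+0=0, FN=4+1+1+0=6 → 10/16 = 0.62500
  contract: TP=2, FP=0+1+0+0=1, FN=0+0+1+1=2 → 4/7 = 0.57143
  resume: TP=2, FP=0+1+1+1=3, FN=3+0+0+0=3 → 4/10 = 0.40000
  letter: TP=8, FP=0+0+1+0=1, FN=0+0+0+1=1 → 16/18 = 0.88889
Weighted-F1 score = Σ (supportᵢ/N)·F1 scoreᵢ with N=37: (8/37)·0.69565 + (11/37)·0.62500 + (4/37)·0.57143 + (5/37)·0.40000 + (9/37)·0.88889 = 0.6683

0.6683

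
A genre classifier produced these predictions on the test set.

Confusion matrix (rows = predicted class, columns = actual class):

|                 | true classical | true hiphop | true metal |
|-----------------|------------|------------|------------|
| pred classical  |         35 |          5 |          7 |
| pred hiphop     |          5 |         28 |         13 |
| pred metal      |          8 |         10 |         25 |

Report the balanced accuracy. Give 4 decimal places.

0.6453

Balanced accuracy = mean of per-class recall.
  classical: recall = 35/48 = 0.72917
  hiphop: recall = 28/43 = 0.65116
  metal: recall = 25/45 = 0.55556
Mean = (0.72917 + 0.65116 + 0.55556) / 3 = 0.6453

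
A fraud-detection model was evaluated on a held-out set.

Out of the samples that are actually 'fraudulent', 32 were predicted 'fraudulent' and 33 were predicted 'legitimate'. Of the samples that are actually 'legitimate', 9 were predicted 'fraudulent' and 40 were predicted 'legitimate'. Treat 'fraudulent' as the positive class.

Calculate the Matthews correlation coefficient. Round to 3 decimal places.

MCC = (TP·TN − FP·FN) / √((TP+FP)(TP+FN)(TN+FP)(TN+FN))
Numerator = 32·40 − 9·33 = 983
Denominator = √(41·65·49·73) = √9532705 = 3087.5079
MCC = 983 / 3087.5079 = 0.318

0.318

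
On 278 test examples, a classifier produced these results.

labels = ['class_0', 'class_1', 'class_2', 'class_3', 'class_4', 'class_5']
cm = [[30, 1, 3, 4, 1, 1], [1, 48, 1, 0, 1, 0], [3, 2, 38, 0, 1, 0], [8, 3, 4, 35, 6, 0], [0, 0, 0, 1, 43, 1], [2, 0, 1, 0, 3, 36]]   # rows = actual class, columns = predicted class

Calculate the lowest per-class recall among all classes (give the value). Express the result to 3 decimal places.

0.625

Per-class recall (TP/(TP+FN)):
  class_0: TP=30, FN=1+3+4+1+1=10 → 30/40 = 0.7500
  class_1: TP=48, FN=1+1+0+1+0=3 → 48/51 = 0.9412
  class_2: TP=38, FN=3+2+0+1+0=6 → 38/44 = 0.8636
  class_3: TP=35, FN=8+3+4+6+0=21 → 35/56 = 0.6250
  class_4: TP=43, FN=0+0+0+1+1=2 → 43/45 = 0.9556
  class_5: TP=36, FN=2+0+1+0+3=6 → 36/42 = 0.8571
Lowest is class 'class_3' with recall = 0.625.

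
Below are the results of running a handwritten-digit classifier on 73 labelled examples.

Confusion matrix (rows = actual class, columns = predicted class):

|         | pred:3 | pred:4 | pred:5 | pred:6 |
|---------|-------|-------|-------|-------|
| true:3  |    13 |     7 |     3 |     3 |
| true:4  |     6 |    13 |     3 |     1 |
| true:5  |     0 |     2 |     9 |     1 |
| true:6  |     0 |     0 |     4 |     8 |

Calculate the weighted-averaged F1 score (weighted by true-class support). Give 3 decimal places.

0.588

Per-class F1 score (2·TP/(2·TP+FP+FN)):
  3: TP=13, FP=6+0+0=6, FN=7+3+3=13 → 26/45 = 0.5778
  4: TP=13, FP=7+2+0=9, FN=6+3+1=10 → 26/45 = 0.5778
  5: TP=9, FP=3+3+4=10, FN=0+2+1=3 → 18/31 = 0.5806
  6: TP=8, FP=3+1+1=5, FN=0+0+4=4 → 16/25 = 0.6400
Weighted-F1 score = Σ (supportᵢ/N)·F1 scoreᵢ with N=73: (26/73)·0.5778 + (23/73)·0.5778 + (12/73)·0.5806 + (12/73)·0.6400 = 0.588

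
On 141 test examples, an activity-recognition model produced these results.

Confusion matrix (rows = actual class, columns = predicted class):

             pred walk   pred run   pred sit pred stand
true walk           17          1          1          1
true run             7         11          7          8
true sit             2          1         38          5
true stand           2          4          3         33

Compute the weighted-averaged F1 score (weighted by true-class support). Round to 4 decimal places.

Per-class F1 score (2·TP/(2·TP+FP+FN)):
  walk: TP=17, FP=7+2+2=11, FN=1+1+1=3 → 34/48 = 0.70833
  run: TP=11, FP=1+1+4=6, FN=7+7+8=22 → 22/50 = 0.44000
  sit: TP=38, FP=1+7+3=11, FN=2+1+5=8 → 76/95 = 0.80000
  stand: TP=33, FP=1+8+5=14, FN=2+4+3=9 → 66/89 = 0.74157
Weighted-F1 score = Σ (supportᵢ/N)·F1 scoreᵢ with N=141: (20/141)·0.70833 + (33/141)·0.44000 + (46/141)·0.80000 + (42/141)·0.74157 = 0.6853

0.6853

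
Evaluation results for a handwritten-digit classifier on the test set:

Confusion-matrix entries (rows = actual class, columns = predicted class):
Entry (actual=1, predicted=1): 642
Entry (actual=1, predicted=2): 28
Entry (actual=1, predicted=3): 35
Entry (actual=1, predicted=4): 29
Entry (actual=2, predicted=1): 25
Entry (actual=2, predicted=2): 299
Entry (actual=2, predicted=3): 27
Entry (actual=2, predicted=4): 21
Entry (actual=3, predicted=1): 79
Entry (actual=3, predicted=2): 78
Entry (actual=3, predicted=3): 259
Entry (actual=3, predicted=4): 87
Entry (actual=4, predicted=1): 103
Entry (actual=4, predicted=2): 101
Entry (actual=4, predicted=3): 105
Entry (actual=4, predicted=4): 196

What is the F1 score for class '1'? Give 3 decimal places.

0.811

Treat '1' as positive and all other classes as negative.
F1 score = 2·TP/(2·TP+FP+FN).
1: TP=642, FP=25+79+103=207, FN=28+35+29=92 → 1284/1583 = 0.8111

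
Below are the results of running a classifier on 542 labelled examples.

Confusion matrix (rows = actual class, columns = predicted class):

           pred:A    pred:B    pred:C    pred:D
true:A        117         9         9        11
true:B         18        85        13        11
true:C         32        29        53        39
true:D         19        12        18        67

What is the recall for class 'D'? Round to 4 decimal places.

0.5776

Take TP from the diagonal, FP from the rest of the 'D' prediction marginal, FN from the rest of the 'D' actual marginal.
recall = TP/(TP+FN).
D: TP=67, FN=19+12+18=49 → 67/116 = 0.57759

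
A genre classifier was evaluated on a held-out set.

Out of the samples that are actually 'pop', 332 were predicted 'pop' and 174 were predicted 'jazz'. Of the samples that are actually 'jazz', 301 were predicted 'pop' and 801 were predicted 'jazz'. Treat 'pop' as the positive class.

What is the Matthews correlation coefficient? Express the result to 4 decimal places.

0.3640

MCC = (TP·TN − FP·FN) / √((TP+FP)(TP+FN)(TN+FP)(TN+FN))
Numerator = 332·801 − 301·174 = 213558
Denominator = √(633·506·1102·975) = √344144186100 = 586638.0367
MCC = 213558 / 586638.0367 = 0.3640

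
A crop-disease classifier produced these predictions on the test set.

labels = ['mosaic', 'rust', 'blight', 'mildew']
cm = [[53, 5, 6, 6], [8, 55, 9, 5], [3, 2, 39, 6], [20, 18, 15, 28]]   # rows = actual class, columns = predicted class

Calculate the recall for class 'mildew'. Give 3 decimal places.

0.346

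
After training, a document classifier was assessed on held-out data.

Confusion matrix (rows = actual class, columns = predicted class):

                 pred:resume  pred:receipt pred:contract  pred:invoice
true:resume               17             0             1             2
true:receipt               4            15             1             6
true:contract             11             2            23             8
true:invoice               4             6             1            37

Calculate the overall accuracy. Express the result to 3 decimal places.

0.667

Accuracy = trace / total = (17+15+23+37=92) / 138 = 92/138 = 0.667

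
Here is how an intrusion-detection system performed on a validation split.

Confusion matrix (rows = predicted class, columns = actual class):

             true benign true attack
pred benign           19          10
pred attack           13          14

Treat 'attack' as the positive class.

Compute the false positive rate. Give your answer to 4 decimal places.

0.4063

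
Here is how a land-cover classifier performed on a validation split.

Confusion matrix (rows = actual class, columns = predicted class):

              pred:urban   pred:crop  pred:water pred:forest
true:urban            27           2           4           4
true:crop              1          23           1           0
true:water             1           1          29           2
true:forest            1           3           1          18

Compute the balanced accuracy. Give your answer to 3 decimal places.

Balanced accuracy = mean of per-class recall.
  urban: recall = 27/37 = 0.7297
  crop: recall = 23/25 = 0.9200
  water: recall = 29/33 = 0.8788
  forest: recall = 18/23 = 0.7826
Mean = (0.7297 + 0.9200 + 0.8788 + 0.7826) / 4 = 0.828

0.828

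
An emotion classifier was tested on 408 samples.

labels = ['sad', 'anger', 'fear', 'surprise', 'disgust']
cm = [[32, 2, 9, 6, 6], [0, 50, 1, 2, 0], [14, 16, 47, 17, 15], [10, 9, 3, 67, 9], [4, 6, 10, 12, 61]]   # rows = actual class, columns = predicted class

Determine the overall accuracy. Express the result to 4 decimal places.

0.6299

Accuracy = trace / total = (32+50+47+67+61=257) / 408 = 257/408 = 0.6299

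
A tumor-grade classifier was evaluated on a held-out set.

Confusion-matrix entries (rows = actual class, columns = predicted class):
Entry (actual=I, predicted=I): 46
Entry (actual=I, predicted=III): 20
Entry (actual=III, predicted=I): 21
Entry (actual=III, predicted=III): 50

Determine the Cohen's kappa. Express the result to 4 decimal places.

0.4010

Observed agreement pₒ = trace/N = 96/137 = 0.70073
Expected agreement pₑ = Σ (rowᵢ·colᵢ)/N² = (66·67 + 71·70)/137² = 0.50040
κ = (pₒ − pₑ)/(1 − pₑ) = (0.70073 − 0.50040)/(1 − 0.50040) = 0.4010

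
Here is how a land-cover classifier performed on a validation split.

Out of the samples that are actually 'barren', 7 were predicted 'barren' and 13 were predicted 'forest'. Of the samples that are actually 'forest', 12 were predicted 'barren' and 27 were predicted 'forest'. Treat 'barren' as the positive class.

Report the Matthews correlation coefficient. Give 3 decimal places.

MCC = (TP·TN − FP·FN) / √((TP+FP)(TP+FN)(TN+FP)(TN+FN))
Numerator = 7·27 − 12·13 = 33
Denominator = √(19·20·39·40) = √592800 = 769.9351
MCC = 33 / 769.9351 = 0.043

0.043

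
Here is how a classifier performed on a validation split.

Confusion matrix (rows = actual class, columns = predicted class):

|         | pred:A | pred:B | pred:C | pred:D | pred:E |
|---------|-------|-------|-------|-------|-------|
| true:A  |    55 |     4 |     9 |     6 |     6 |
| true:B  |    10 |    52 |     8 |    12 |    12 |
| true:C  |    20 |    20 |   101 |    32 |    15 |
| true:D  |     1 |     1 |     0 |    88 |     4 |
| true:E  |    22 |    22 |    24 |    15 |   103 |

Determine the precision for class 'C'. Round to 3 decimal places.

0.711

precision = TP/(TP+FP).
C: TP=101, FP=9+8+0+24=41 → 101/142 = 0.7113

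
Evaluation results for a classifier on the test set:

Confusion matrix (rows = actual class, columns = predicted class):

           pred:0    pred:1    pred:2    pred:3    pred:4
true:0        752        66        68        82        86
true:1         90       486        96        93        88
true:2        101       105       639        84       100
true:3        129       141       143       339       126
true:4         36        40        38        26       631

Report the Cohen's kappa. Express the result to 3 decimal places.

0.525

Observed agreement pₒ = trace/N = 2847/4585 = 0.6209
Expected agreement pₑ = Σ (rowᵢ·colᵢ)/N² = (1054·1108 + 853·838 + 1029·984 + 878·624 + 771·1031)/4585² = 0.2016
κ = (pₒ − pₑ)/(1 − pₑ) = (0.6209 − 0.2016)/(1 − 0.2016) = 0.525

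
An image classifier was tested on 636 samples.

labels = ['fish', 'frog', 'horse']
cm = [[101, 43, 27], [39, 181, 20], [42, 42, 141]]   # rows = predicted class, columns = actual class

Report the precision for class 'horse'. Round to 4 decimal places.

0.6267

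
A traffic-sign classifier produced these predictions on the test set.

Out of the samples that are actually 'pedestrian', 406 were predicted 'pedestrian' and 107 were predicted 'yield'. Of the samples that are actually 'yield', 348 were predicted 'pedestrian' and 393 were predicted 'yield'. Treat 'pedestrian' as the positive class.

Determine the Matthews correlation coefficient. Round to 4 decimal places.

0.3231

MCC = (TP·TN − FP·FN) / √((TP+FP)(TP+FN)(TN+FP)(TN+FN))
Numerator = 406·393 − 348·107 = 122322
Denominator = √(754·513·741·500) = √143310141000 = 378563.2589
MCC = 122322 / 378563.2589 = 0.3231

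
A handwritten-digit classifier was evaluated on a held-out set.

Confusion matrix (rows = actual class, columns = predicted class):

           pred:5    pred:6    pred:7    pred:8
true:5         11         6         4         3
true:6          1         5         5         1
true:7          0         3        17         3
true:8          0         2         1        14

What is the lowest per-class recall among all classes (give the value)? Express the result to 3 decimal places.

0.417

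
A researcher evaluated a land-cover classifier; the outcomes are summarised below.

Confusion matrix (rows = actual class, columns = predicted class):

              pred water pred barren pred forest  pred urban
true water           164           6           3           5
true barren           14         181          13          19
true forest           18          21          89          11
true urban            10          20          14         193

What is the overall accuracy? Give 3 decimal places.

Accuracy = trace / total = (164+181+89+193=627) / 781 = 627/781 = 0.803

0.803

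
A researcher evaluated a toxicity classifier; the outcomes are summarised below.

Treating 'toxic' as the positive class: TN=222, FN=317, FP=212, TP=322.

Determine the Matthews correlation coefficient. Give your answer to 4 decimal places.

0.0151

MCC = (TP·TN − FP·FN) / √((TP+FP)(TP+FN)(TN+FP)(TN+FN))
Numerator = 322·222 − 212·317 = 4280
Denominator = √(534·639·434·539) = √79821633276 = 282527.2257
MCC = 4280 / 282527.2257 = 0.0151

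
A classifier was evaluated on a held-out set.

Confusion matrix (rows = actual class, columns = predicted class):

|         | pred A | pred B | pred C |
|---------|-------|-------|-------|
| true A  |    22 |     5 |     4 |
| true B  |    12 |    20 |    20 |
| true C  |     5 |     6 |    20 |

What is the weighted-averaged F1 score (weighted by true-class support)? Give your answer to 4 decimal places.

0.5358

Per-class F1 score (2·TP/(2·TP+FP+FN)):
  A: TP=22, FP=12+5=17, FN=5+4=9 → 44/70 = 0.62857
  B: TP=20, FP=5+6=11, FN=12+20=32 → 40/83 = 0.48193
  C: TP=20, FP=4+20=24, FN=5+6=11 → 40/75 = 0.53333
Weighted-F1 score = Σ (supportᵢ/N)·F1 scoreᵢ with N=114: (31/114)·0.62857 + (52/114)·0.48193 + (31/114)·0.53333 = 0.5358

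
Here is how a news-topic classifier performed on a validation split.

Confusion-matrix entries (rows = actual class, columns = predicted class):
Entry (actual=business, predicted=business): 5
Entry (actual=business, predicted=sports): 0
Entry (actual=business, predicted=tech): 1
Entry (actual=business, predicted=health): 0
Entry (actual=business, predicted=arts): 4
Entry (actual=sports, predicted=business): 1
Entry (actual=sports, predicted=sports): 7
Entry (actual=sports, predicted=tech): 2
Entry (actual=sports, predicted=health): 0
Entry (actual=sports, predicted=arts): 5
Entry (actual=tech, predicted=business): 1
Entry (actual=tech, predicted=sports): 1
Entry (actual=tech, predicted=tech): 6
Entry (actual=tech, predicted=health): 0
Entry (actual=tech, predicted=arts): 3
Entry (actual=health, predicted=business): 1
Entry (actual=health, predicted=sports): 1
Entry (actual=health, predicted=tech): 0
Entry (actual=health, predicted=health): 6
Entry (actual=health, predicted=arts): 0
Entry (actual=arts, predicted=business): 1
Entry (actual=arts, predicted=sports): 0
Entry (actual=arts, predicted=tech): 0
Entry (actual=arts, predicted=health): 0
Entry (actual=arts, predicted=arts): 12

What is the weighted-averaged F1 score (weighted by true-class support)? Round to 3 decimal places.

0.630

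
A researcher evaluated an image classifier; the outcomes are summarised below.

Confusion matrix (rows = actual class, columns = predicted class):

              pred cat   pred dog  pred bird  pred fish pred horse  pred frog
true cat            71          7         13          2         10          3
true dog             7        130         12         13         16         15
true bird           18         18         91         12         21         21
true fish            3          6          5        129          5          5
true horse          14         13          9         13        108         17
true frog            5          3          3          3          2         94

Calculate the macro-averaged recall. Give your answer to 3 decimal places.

0.694

Per-class recall (TP/(TP+FN)):
  cat: TP=71, FN=7+13+2+10+3=35 → 71/106 = 0.6698
  dog: TP=130, FN=7+12+13+16+15=63 → 130/193 = 0.6736
  bird: TP=91, FN=18+18+12+21+21=90 → 91/181 = 0.5028
  fish: TP=129, FN=3+6+5+5+5=24 → 129/153 = 0.8431
  horse: TP=108, FN=14+13+9+13+17=66 → 108/174 = 0.6207
  frog: TP=94, FN=5+3+3+3+2=16 → 94/110 = 0.8545
Macro-recall = mean = (0.6698 + 0.6736 + 0.5028 + 0.8431 + 0.6207 + 0.8545) / 6 = 0.694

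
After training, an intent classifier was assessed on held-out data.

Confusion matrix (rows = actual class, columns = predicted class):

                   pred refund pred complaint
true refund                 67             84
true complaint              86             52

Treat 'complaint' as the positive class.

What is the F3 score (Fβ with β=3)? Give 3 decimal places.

0.377

Fβ = (1+β²)·TP / ((1+β²)·TP + β²·FN + FP), with β²=9
= 10·52 / (10·52 + 9·86 + 84) = 0.377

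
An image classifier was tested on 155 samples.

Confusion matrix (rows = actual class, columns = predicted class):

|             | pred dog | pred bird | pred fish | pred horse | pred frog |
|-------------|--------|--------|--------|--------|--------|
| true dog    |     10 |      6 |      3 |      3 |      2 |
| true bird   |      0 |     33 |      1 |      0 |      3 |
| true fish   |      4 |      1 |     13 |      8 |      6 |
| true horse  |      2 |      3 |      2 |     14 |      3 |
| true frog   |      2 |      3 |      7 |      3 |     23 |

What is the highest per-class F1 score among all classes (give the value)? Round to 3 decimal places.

0.795

Per-class F1 score (2·TP/(2·TP+FP+FN)):
  dog: TP=10, FP=0+4+2+2=8, FN=6+3+3+2=14 → 20/42 = 0.4762
  bird: TP=33, FP=6+1+3+3=13, FN=0+1+0+3=4 → 66/83 = 0.7952
  fish: TP=13, FP=3+1+2+7=13, FN=4+1+8+6=19 → 26/58 = 0.4483
  horse: TP=14, FP=3+0+8+3=14, FN=2+3+2+3=10 → 28/52 = 0.5385
  frog: TP=23, FP=2+3+6+3=14, FN=2+3+7+3=15 → 46/75 = 0.6133
Highest is class 'bird' with F1 score = 0.795.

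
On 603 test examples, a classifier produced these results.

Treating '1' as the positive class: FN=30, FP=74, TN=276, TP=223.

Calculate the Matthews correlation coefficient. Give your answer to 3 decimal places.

0.661

MCC = (TP·TN − FP·FN) / √((TP+FP)(TP+FN)(TN+FP)(TN+FN))
Numerator = 223·276 − 74·30 = 59328
Denominator = √(297·253·350·306) = √8047601100 = 89708.4227
MCC = 59328 / 89708.4227 = 0.661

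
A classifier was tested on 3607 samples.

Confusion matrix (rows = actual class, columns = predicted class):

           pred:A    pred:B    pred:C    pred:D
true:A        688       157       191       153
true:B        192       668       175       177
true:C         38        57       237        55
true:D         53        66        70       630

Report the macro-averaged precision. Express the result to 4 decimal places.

Per-class precision (TP/(TP+FP)):
  A: TP=688, FP=192+38+53=283 → 688/971 = 0.70855
  B: TP=668, FP=157+57+66=280 → 668/948 = 0.70464
  C: TP=237, FP=191+175+70=436 → 237/673 = 0.35215
  D: TP=630, FP=153+177+55=385 → 630/1015 = 0.62069
Macro-precision = mean = (0.70855 + 0.70464 + 0.35215 + 0.62069) / 4 = 0.5965

0.5965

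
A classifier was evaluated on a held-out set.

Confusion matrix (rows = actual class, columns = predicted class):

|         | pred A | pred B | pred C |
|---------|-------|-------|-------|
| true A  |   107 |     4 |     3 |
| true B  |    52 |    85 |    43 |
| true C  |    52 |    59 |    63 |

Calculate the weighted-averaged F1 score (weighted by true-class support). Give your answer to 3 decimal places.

Per-class F1 score (2·TP/(2·TP+FP+FN)):
  A: TP=107, FP=52+52=104, FN=4+3=7 → 214/325 = 0.6585
  B: TP=85, FP=4+59=63, FN=52+43=95 → 170/328 = 0.5183
  C: TP=63, FP=3+43=46, FN=52+59=111 → 126/283 = 0.4452
Weighted-F1 score = Σ (supportᵢ/N)·F1 scoreᵢ with N=468: (114/468)·0.6585 + (180/468)·0.5183 + (174/468)·0.4452 = 0.525

0.525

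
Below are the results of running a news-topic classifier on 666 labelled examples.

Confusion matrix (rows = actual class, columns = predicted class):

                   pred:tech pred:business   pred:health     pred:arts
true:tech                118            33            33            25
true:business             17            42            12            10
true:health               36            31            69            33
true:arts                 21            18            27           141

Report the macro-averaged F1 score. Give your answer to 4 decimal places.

Per-class F1 score (2·TP/(2·TP+FP+FN)):
  tech: TP=118, FP=17+36+21=74, FN=33+33+25=91 → 236/401 = 0.58853
  business: TP=42, FP=33+31+18=82, FN=17+12+10=39 → 84/205 = 0.40976
  health: TP=69, FP=33+12+27=72, FN=36+31+33=100 → 138/310 = 0.44516
  arts: TP=141, FP=25+10+33=68, FN=21+18+27=66 → 282/416 = 0.67788
Macro-F1 score = mean = (0.58853 + 0.40976 + 0.44516 + 0.67788) / 4 = 0.5303

0.5303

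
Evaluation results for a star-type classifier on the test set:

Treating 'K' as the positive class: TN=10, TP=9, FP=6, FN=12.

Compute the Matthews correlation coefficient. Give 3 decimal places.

0.054

MCC = (TP·TN − FP·FN) / √((TP+FP)(TP+FN)(TN+FP)(TN+FN))
Numerator = 9·10 − 6·12 = 18
Denominator = √(15·21·16·22) = √110880 = 332.9865
MCC = 18 / 332.9865 = 0.054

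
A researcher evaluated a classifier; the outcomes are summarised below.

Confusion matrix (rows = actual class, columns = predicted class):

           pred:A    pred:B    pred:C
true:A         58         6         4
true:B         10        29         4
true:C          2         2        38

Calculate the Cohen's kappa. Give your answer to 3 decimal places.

0.717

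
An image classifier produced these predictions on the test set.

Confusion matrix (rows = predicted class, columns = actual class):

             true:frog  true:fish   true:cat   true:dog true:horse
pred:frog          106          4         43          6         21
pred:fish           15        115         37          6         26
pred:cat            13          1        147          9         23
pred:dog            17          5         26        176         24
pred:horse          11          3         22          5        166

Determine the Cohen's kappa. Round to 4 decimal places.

Observed agreement pₒ = trace/N = 710/1027 = 0.69133
Expected agreement pₑ = Σ (rowᵢ·colᵢ)/N² = (162·180 + 128·199 + 275·193 + 202·248 + 260·207)/1027² = 0.20064
κ = (pₒ − pₑ)/(1 − pₑ) = (0.69133 − 0.20064)/(1 − 0.20064) = 0.6139

0.6139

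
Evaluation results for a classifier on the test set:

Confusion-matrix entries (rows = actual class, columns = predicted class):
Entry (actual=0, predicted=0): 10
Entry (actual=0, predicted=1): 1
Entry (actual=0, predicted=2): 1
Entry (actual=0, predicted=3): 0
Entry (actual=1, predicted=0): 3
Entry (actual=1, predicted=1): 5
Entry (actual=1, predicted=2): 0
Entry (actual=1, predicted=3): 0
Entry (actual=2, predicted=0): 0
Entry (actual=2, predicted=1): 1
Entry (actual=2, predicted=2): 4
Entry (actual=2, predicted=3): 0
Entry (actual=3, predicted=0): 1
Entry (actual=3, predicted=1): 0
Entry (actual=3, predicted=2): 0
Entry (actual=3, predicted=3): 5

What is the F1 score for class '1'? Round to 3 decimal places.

0.667

Take TP from the diagonal, FP from the rest of the '1' prediction marginal, FN from the rest of the '1' actual marginal.
F1 score = 2·TP/(2·TP+FP+FN).
1: TP=5, FP=1+1+0=2, FN=3+0+0=3 → 10/15 = 0.6667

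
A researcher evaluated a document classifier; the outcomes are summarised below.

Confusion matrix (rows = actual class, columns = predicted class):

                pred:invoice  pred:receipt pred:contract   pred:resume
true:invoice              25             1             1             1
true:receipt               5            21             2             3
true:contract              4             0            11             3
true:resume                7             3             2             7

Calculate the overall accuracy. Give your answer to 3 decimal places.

0.667

Accuracy = trace / total = (25+21+11+7=64) / 96 = 64/96 = 0.667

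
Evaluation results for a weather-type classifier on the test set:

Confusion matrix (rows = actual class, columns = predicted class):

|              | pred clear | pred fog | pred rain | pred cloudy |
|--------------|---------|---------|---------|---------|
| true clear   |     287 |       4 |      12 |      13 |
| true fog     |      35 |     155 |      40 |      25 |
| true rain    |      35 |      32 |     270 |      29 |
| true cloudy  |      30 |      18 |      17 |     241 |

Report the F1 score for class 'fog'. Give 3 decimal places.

0.668

Treat 'fog' as positive and all other classes as negative.
F1 score = 2·TP/(2·TP+FP+FN).
fog: TP=155, FP=4+32+18=54, FN=35+40+25=100 → 310/464 = 0.6681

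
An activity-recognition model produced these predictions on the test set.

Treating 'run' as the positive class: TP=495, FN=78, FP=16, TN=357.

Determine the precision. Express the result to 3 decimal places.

0.969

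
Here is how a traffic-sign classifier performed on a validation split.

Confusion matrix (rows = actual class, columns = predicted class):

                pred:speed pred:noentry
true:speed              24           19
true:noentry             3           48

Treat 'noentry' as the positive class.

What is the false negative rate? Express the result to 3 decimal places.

FNR = FN/(FN+TP) = 3/(3+48) = 0.059

0.059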